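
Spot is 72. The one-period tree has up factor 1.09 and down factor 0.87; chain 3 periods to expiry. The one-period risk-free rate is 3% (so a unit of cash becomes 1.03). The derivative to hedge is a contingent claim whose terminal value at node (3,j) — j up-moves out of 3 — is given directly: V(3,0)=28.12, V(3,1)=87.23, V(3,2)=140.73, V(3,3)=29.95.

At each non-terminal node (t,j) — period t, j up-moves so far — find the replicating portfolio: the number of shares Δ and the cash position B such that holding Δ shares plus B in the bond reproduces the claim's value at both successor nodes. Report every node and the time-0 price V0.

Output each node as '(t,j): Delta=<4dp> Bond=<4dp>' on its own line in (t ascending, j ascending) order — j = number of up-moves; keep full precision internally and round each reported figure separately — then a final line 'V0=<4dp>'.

(0,0): Delta=-1.9622 Bond=221.0347
(1,0): Delta=3.8769 Bond=-138.0993
(1,1): Delta=-3.7100 Bond=364.8276
(2,0): Delta=4.9302 Bond=-199.6439
(2,1): Delta=3.5617 Bond=-120.7167
(2,2): Delta=-5.8864 Bond=561.9559
V0=79.7540

The replicating-portfolio and risk-neutral prices coincide; use p* = (1.03−0.87)/(1.09−0.87) = 0.7273 for the latter.
Terminal values V(3,·): V(3,0)=28.1200, V(3,1)=87.2300, V(3,2)=140.7300, V(3,3)=29.9500
Node (2,0) S=54.4968: V=(p*·87.2300+(1−p*)·28.1200)/1.03=69.0380; Δ=(87.2300−28.1200)/(59.4015−47.4122)=4.9302; B=V−Δ·S=-199.6439
Node (2,1) S=68.2776: V=(p*·140.7300+(1−p*)·87.2300)/1.03=122.4651; Δ=(140.7300−87.2300)/(74.4226−59.4015)=3.5617; B=V−Δ·S=-120.7167
Node (2,2) S=85.5432: V=(p*·29.9500+(1−p*)·140.7300)/1.03=58.4104; Δ=(29.9500−140.7300)/(93.2421−74.4226)=-5.8864; B=V−Δ·S=561.9559
Node (1,0) S=62.6400: V=(p*·122.4651+(1−p*)·69.0380)/1.03=104.7515; Δ=(122.4651−69.0380)/(68.2776−54.4968)=3.8769; B=V−Δ·S=-138.0993
Node (1,1) S=78.4800: V=(p*·58.4104+(1−p*)·122.4651)/1.03=73.6698; Δ=(58.4104−122.4651)/(85.5432−68.2776)=-3.7100; B=V−Δ·S=364.8276
Node (0,0) S=72.0000: V=(p*·73.6698+(1−p*)·104.7515)/1.03=79.7540; Δ=(73.6698−104.7515)/(78.4800−62.6400)=-1.9622; B=V−Δ·S=221.0347
Check: Δ(0,0)·S0 + B(0,0) = 79.7540 = V0.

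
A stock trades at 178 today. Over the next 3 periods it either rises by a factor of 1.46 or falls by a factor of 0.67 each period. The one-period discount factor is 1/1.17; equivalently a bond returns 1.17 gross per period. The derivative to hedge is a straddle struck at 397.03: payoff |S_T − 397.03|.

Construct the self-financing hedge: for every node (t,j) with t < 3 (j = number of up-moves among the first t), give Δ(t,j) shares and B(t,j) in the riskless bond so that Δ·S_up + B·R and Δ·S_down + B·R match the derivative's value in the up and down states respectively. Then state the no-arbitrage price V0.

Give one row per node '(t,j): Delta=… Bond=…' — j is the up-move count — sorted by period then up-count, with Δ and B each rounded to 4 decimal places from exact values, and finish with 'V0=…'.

(0,0): Delta=-0.3469 Bond=181.3186
(1,0): Delta=-1.0000 Bond=290.0358
(1,1): Delta=-0.1730 Bond=166.9649
(2,0): Delta=-1.0000 Bond=339.3419
(2,1): Delta=-1.0000 Bond=339.3419
(2,2): Delta=0.0471 Bond=111.8330
V0=119.5768

Risk-neutral probability p* = (R−d)/(u−d) = (1.17−0.67)/(1.46−0.67) = 0.6329.
Terminal payoffs: V(3,0)=343.4942, V(3,1)=280.3699, V(3,2)=142.8154, V(3,3)=156.9302
Node (2,0) S=79.9042: V=(p*·280.3699+(1−p*)·343.4942)/1.17=259.4377; Δ=(280.3699−343.4942)/(116.6601−53.5358)=-1.0000; B=V−Δ·S=339.3419
Node (2,1) S=174.1196: V=(p*·142.8154+(1−p*)·280.3699)/1.17=165.2223; Δ=(142.8154−280.3699)/(254.2146−116.6601)=-1.0000; B=V−Δ·S=339.3419
Node (2,2) S=379.4248: V=(p*·156.9302+(1−p*)·142.8154)/1.17=129.6998; Δ=(156.9302−142.8154)/(553.9602−254.2146)=0.0471; B=V−Δ·S=111.8330
Node (1,0) S=119.2600: V=(p*·165.2223+(1−p*)·259.4377)/1.17=170.7758; Δ=(165.2223−259.4377)/(174.1196−79.9042)=-1.0000; B=V−Δ·S=290.0358
Node (1,1) S=259.8800: V=(p*·129.6998+(1−p*)·165.2223)/1.17=121.9998; Δ=(129.6998−165.2223)/(379.4248−174.1196)=-0.1730; B=V−Δ·S=166.9649
Node (0,0) S=178.0000: V=(p*·121.9998+(1−p*)·170.7758)/1.17=119.5768; Δ=(121.9998−170.7758)/(259.8800−119.2600)=-0.3469; B=V−Δ·S=181.3186
Self-financing check: at every node Δ·S+B equals the discounted successor values.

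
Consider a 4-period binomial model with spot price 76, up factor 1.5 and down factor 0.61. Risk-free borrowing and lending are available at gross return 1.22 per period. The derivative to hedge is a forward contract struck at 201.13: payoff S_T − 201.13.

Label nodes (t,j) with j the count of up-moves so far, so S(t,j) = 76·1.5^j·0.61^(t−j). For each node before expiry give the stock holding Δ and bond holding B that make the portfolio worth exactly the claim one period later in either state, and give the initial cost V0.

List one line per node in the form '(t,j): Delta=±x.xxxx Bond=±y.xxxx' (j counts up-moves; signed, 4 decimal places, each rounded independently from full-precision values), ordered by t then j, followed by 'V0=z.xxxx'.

The replicating-portfolio and risk-neutral prices coincide; use p* = (1.22−0.61)/(1.5−0.61) = 0.6854 for the latter.
Payoff layer (t=4): V(4,0)=-190.6072, V(4,1)=-175.2542, V(4,2)=-137.5009, V(4,3)=-44.6650, V(4,4)=183.6200
  t=3,j=0: stock 17.2506 → up 25.8758 (V=-175.2542), down 10.5228 (V=-190.6072). Price -147.6101; hedge Δ=1.0000, bond B=-164.8607.
  t=3,j=1: stock 42.4194 → up 63.6291 (V=-137.5009), down 25.8758 (V=-175.2542). Price -122.4413; hedge Δ=1.0000, bond B=-164.8607.
  t=3,j=2: stock 104.3100 → up 156.4650 (V=-44.6650), down 63.6291 (V=-137.5009). Price -60.5507; hedge Δ=1.0000, bond B=-164.8607.
  t=3,j=3: stock 256.5000 → up 384.7500 (V=183.6200), down 156.4650 (V=-44.6650). Price 91.6393; hedge Δ=1.0000, bond B=-164.8607.
  t=2,j=0: stock 28.2796 → up 42.4194 (V=-122.4413), down 17.2506 (V=-147.6101). Price -106.8521; hedge Δ=1.0000, bond B=-135.1317.
  t=2,j=1: stock 69.5400 → up 104.3100 (V=-60.5507), down 42.4194 (V=-122.4413). Price -65.5917; hedge Δ=1.0000, bond B=-135.1317.
  t=2,j=2: stock 171.0000 → up 256.5000 (V=91.6393), down 104.3100 (V=-60.5507). Price 35.8683; hedge Δ=1.0000, bond B=-135.1317.
  t=1,j=0: stock 46.3600 → up 69.5400 (V=-65.5917), down 28.2796 (V=-106.8521). Price -64.4037; hedge Δ=1.0000, bond B=-110.7637.
  t=1,j=1: stock 114.0000 → up 171.0000 (V=35.8683), down 69.5400 (V=-65.5917). Price 3.2363; hedge Δ=1.0000, bond B=-110.7637.
  t=0,j=0: stock 76.0000 → up 114.0000 (V=3.2363), down 46.3600 (V=-64.4037). Price -14.7899; hedge Δ=1.0000, bond B=-90.7899.
Self-financing check: at every node Δ·S+B equals the discounted successor values.

(0,0): Delta=1.0000 Bond=-90.7899
(1,0): Delta=1.0000 Bond=-110.7637
(1,1): Delta=1.0000 Bond=-110.7637
(2,0): Delta=1.0000 Bond=-135.1317
(2,1): Delta=1.0000 Bond=-135.1317
(2,2): Delta=1.0000 Bond=-135.1317
(3,0): Delta=1.0000 Bond=-164.8607
(3,1): Delta=1.0000 Bond=-164.8607
(3,2): Delta=1.0000 Bond=-164.8607
(3,3): Delta=1.0000 Bond=-164.8607
V0=-14.7899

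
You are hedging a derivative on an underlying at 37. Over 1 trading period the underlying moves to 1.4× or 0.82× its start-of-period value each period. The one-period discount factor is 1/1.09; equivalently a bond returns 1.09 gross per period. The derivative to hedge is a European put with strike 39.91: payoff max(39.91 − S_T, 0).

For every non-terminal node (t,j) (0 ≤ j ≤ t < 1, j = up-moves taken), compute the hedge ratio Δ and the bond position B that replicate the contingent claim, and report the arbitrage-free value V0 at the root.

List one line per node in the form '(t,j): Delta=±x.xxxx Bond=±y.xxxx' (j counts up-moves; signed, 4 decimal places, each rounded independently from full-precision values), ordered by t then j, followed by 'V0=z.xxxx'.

Risk-neutral probability p* = (R−d)/(u−d) = (1.09−0.82)/(1.4−0.82) = 0.4655.
Terminal payoffs: V(1,0)=9.5700, V(1,1)=0.0000
  t=0,j=0: stock 37.0000 → up 51.8000 (V=0.0000), down 30.3400 (V=9.5700). Price 4.6927; hedge Δ=-0.4459, bond B=21.1927.
Check: Δ(0,0)·S0 + B(0,0) = 4.6927 = V0.

(0,0): Delta=-0.4459 Bond=21.1927
V0=4.6927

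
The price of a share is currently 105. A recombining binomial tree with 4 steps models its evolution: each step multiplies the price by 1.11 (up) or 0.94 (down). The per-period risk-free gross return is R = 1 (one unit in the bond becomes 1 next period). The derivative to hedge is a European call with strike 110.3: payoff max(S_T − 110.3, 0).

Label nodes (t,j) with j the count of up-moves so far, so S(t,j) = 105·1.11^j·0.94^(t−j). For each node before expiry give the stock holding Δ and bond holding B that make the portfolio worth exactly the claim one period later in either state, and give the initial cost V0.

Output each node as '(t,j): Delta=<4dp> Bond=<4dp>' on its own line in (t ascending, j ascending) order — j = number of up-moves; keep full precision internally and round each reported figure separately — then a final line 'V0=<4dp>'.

(0,0): Delta=0.4398 Bond=-41.3546
(1,0): Delta=0.2627 Bond=-23.8717
(1,1): Delta=0.7148 Bond=-73.4066
(2,0): Delta=0.0898 Bond=-7.8292
(2,1): Delta=0.5311 Bond=-53.2830
(2,2): Delta=1.0000 Bond=-110.3000
(3,0): Delta=0.0000 Bond=0.0000
(3,1): Delta=0.2291 Bond=-22.1827
(3,2): Delta=1.0000 Bond=-110.3000
(3,3): Delta=1.0000 Bond=-110.3000
V0=4.8262

The replicating-portfolio and risk-neutral prices coincide; use p* = (1−0.94)/(1.11−0.94) = 0.3529 for the latter.
Terminal values V(4,·): V(4,0)=0.0000, V(4,1)=0.0000, V(4,2)=4.0118, V(4,3)=24.6852, V(4,4)=49.0974
Node (3,0) S=87.2113: V=(p*·0.0000+(1−p*)·0.0000)/1=0.0000; Δ=(0.0000−0.0000)/(96.8046−81.9786)=0.0000; B=V−Δ·S=0.0000
Node (3,1) S=102.9836: V=(p*·4.0118+(1−p*)·0.0000)/1=1.4159; Δ=(4.0118−0.0000)/(114.3118−96.8046)=0.2291; B=V−Δ·S=-22.1827
Node (3,2) S=121.6083: V=(p*·24.6852+(1−p*)·4.0118)/1=11.3083; Δ=(24.6852−4.0118)/(134.9852−114.3118)=1.0000; B=V−Δ·S=-110.3000
Node (3,3) S=143.6013: V=(p*·49.0974+(1−p*)·24.6852)/1=33.3013; Δ=(49.0974−24.6852)/(159.3974−134.9852)=1.0000; B=V−Δ·S=-110.3000
Node (2,0) S=92.7780: V=(p*·1.4159+(1−p*)·0.0000)/1=0.4997; Δ=(1.4159−0.0000)/(102.9836−87.2113)=0.0898; B=V−Δ·S=-7.8292
Node (2,1) S=109.5570: V=(p*·11.3083+(1−p*)·1.4159)/1=4.9073; Δ=(11.3083−1.4159)/(121.6083−102.9836)=0.5311; B=V−Δ·S=-53.2830
Node (2,2) S=129.3705: V=(p*·33.3013+(1−p*)·11.3083)/1=19.0705; Δ=(33.3013−11.3083)/(143.6013−121.6083)=1.0000; B=V−Δ·S=-110.3000
Node (1,0) S=98.7000: V=(p*·4.9073+(1−p*)·0.4997)/1=2.0554; Δ=(4.9073−0.4997)/(109.5570−92.7780)=0.2627; B=V−Δ·S=-23.8717
Node (1,1) S=116.5500: V=(p*·19.0705+(1−p*)·4.9073)/1=9.9061; Δ=(19.0705−4.9073)/(129.3705−109.5570)=0.7148; B=V−Δ·S=-73.4066
Node (0,0) S=105.0000: V=(p*·9.9061+(1−p*)·2.0554)/1=4.8262; Δ=(9.9061−2.0554)/(116.5500−98.7000)=0.4398; B=V−Δ·S=-41.3546
Check: Δ(0,0)·S0 + B(0,0) = 4.8262 = V0.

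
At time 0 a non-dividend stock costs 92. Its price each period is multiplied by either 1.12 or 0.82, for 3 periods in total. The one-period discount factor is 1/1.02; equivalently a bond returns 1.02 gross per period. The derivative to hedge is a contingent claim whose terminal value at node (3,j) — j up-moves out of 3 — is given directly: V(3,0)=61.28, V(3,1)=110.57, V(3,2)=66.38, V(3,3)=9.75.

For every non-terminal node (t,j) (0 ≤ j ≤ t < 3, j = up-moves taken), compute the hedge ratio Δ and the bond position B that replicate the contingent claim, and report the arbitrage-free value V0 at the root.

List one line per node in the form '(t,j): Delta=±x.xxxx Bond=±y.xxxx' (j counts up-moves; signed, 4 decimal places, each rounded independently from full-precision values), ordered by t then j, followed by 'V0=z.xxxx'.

(0,0): Delta=-1.3697 Bond=181.8318
(1,0): Delta=-0.5644 Bond=124.7168
(1,1): Delta=-1.6645 Bond=215.8443
(2,0): Delta=2.6560 Bond=-72.0059
(2,1): Delta=-1.7433 Bond=226.8196
(2,2): Delta=-1.6357 Bond=216.8320
V0=55.8155

No-arbitrage ⇒ martingale measure with p* = (R−d)/(u−d) = 0.6667.
Terminal payoffs: V(3,0)=61.2800, V(3,1)=110.5700, V(3,2)=66.3800, V(3,3)=9.7500
  t=2,j=0: stock 61.8608 → up 69.2841 (V=110.5700), down 50.7259 (V=61.2800). Price 92.2941; hedge Δ=2.6560, bond B=-72.0059.
  t=2,j=1: stock 84.4928 → up 94.6319 (V=66.3800), down 69.2841 (V=110.5700). Price 79.5196; hedge Δ=-1.7433, bond B=226.8196.
  t=2,j=2: stock 115.4048 → up 129.2534 (V=9.7500), down 94.6319 (V=66.3800). Price 28.0654; hedge Δ=-1.6357, bond B=216.8320.
  t=1,j=0: stock 75.4400 → up 84.4928 (V=79.5196), down 61.8608 (V=92.2941). Price 82.1351; hedge Δ=-0.5644, bond B=124.7168.
  t=1,j=1: stock 103.0400 → up 115.4048 (V=28.0654), down 84.4928 (V=79.5196). Price 44.3302; hedge Δ=-1.6645, bond B=215.8443.
  t=0,j=0: stock 92.0000 → up 103.0400 (V=44.3302), down 75.4400 (V=82.1351). Price 55.8155; hedge Δ=-1.3697, bond B=181.8318.
The time-0 hedge costs 55.8155, which is the no-arbitrage price.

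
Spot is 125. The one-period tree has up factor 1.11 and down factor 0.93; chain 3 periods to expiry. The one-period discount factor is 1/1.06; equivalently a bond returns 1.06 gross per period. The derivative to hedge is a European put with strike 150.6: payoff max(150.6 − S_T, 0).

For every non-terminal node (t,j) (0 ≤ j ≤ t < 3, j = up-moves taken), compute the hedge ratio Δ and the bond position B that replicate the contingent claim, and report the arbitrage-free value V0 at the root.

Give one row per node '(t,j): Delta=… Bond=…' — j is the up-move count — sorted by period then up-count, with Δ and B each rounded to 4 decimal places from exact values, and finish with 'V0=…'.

Under the risk-neutral measure, an up-move has probability p* = (R−d)/(u−d) = 0.7222 and values discount at R = 1.06.
Payoff layer (t=3): V(3,0)=50.0554, V(3,1)=30.5951, V(3,2)=7.3684, V(3,3)=0.0000
(2,0): S=108.1125. Δ = (V_up−V_dn)/(S_up−S_dn) = (30.5951−50.0554)/(120.0049−100.5446) = -1.0000. V = [p*·30.5951 + (1−p*)·50.0554]/1.06 = 33.9630. B = V − Δ·S = 142.0755.
(2,1): S=129.0375. Δ = (V_up−V_dn)/(S_up−S_dn) = (7.3684−30.5951)/(143.2316−120.0049) = -1.0000. V = [p*·7.3684 + (1−p*)·30.5951]/1.06 = 13.0380. B = V − Δ·S = 142.0755.
(2,2): S=154.0125. Δ = (V_up−V_dn)/(S_up−S_dn) = (0.0000−7.3684)/(170.9539−143.2316) = -0.2658. V = [p*·0.0000 + (1−p*)·7.3684]/1.06 = 1.9309. B = V − Δ·S = 42.8663.
(1,0): S=116.2500. Δ = (V_up−V_dn)/(S_up−S_dn) = (13.0380−33.9630)/(129.0375−108.1125) = -1.0000. V = [p*·13.0380 + (1−p*)·33.9630]/1.06 = 17.7835. B = V − Δ·S = 134.0335.
(1,1): S=138.7500. Δ = (V_up−V_dn)/(S_up−S_dn) = (1.9309−13.0380)/(154.0125−129.0375) = -0.4447. V = [p*·1.9309 + (1−p*)·13.0380]/1.06 = 4.7323. B = V − Δ·S = 66.4381.
(0,0): S=125.0000. Δ = (V_up−V_dn)/(S_up−S_dn) = (4.7323−17.7835)/(138.7500−116.2500) = -0.5801. V = [p*·4.7323 + (1−p*)·17.7835]/1.06 = 7.8845. B = V − Δ·S = 80.3911.
Root portfolio cost Δ·125+B reproduces V0=7.8845.

(0,0): Delta=-0.5801 Bond=80.3911
(1,0): Delta=-1.0000 Bond=134.0335
(1,1): Delta=-0.4447 Bond=66.4381
(2,0): Delta=-1.0000 Bond=142.0755
(2,1): Delta=-1.0000 Bond=142.0755
(2,2): Delta=-0.2658 Bond=42.8663
V0=7.8845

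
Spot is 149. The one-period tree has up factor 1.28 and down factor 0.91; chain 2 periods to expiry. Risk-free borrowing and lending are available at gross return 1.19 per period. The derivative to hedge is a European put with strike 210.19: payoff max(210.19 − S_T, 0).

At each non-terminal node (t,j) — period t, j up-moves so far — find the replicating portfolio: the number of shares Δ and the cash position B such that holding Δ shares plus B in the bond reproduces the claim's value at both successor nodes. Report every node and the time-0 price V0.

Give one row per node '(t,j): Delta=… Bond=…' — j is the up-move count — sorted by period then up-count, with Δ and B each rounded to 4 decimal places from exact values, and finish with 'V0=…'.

Risk-neutral probability p* = (R−d)/(u−d) = (1.19−0.91)/(1.28−0.91) = 0.7568.
Payoff layer (t=2): V(2,0)=86.8031, V(2,1)=36.6348, V(2,2)=0.0000
(1,0): S=135.5900. Δ = (V_up−V_dn)/(S_up−S_dn) = (36.6348−86.8031)/(173.5552−123.3869) = -1.0000. V = [p*·36.6348 + (1−p*)·86.8031]/1.19 = 41.0403. B = V − Δ·S = 176.6303.
(1,1): S=190.7200. Δ = (V_up−V_dn)/(S_up−S_dn) = (0.0000−36.6348)/(244.1216−173.5552) = -0.5192. V = [p*·0.0000 + (1−p*)·36.6348]/1.19 = 7.4884. B = V − Δ·S = 106.5013.
(0,0): S=149.0000. Δ = (V_up−V_dn)/(S_up−S_dn) = (7.4884−41.0403)/(190.7200−135.5900) = -0.6086. V = [p*·7.4884 + (1−p*)·41.0403]/1.19 = 13.1510. B = V − Δ·S = 103.8317.
Each (Δ,B) replicates both successor values, so the strategy is self-financing and V0 is arbitrage-free.

(0,0): Delta=-0.6086 Bond=103.8317
(1,0): Delta=-1.0000 Bond=176.6303
(1,1): Delta=-0.5192 Bond=106.5013
V0=13.1510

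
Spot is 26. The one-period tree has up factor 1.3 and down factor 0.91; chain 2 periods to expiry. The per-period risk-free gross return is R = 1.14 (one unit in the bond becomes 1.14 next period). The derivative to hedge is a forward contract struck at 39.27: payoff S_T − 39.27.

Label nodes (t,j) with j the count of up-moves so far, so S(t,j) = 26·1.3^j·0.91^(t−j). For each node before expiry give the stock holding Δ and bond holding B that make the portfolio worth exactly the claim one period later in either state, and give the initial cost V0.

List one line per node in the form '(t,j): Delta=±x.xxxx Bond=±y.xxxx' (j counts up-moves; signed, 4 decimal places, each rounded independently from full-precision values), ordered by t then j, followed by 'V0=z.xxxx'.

(0,0): Delta=1.0000 Bond=-30.2170
(1,0): Delta=1.0000 Bond=-34.4474
(1,1): Delta=1.0000 Bond=-34.4474
V0=-4.2170

No-arbitrage ⇒ martingale measure with p* = (R−d)/(u−d) = 0.5897.
Payoff layer (t=2): V(2,0)=-17.7394, V(2,1)=-8.5120, V(2,2)=4.6700
  t=1,j=0: stock 23.6600 → up 30.7580 (V=-8.5120), down 21.5306 (V=-17.7394). Price -10.7874; hedge Δ=1.0000, bond B=-34.4474.
  t=1,j=1: stock 33.8000 → up 43.9400 (V=4.6700), down 30.7580 (V=-8.5120). Price -0.6474; hedge Δ=1.0000, bond B=-34.4474.
  t=0,j=0: stock 26.0000 → up 33.8000 (V=-0.6474), down 23.6600 (V=-10.7874). Price -4.2170; hedge Δ=1.0000, bond B=-30.2170.
Check: Δ(0,0)·S0 + B(0,0) = -4.2170 = V0.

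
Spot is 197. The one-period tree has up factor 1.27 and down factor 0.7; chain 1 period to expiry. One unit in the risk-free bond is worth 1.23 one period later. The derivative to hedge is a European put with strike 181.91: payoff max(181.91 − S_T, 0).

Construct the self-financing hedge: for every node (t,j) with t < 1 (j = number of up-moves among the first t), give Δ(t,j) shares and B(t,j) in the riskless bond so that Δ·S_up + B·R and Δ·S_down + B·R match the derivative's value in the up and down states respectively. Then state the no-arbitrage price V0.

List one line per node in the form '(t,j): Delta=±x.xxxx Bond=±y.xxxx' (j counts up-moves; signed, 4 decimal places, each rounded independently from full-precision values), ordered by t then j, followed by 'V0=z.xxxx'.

Under the risk-neutral measure, an up-move has probability p* = (R−d)/(u−d) = 0.9298 and values discount at R = 1.23.
At expiry t=1: V(1,0)=44.0100, V(1,1)=0.0000
(0,0): S=197.0000. Δ = (V_up−V_dn)/(S_up−S_dn) = (0.0000−44.0100)/(250.1900−137.9000) = -0.3919. V = [p*·0.0000 + (1−p*)·44.0100]/1.23 = 2.5109. B = V − Δ·S = 79.7214.
Root portfolio cost Δ·197+B reproduces V0=2.5109.

(0,0): Delta=-0.3919 Bond=79.7214
V0=2.5109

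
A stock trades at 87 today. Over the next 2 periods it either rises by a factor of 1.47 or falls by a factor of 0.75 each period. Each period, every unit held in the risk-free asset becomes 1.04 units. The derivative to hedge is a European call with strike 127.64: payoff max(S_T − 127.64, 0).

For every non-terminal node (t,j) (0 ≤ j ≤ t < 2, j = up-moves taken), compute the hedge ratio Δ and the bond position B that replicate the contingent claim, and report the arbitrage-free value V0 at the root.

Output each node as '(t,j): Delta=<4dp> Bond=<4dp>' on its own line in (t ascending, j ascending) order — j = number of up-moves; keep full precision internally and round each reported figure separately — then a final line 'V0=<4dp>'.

(0,0): Delta=0.3732 Bond=-23.4134
(1,0): Delta=0.0000 Bond=0.0000
(1,1): Delta=0.6555 Bond=-60.4550
V0=9.0532

Risk-neutral probability p* = (R−d)/(u−d) = (1.04−0.75)/(1.47−0.75) = 0.4028.
Payoff layer (t=2): V(2,0)=0.0000, V(2,1)=0.0000, V(2,2)=60.3583
Node (1,0) S=65.2500: V=(p*·0.0000+(1−p*)·0.0000)/1.04=0.0000; Δ=(0.0000−0.0000)/(95.9175−48.9375)=0.0000; B=V−Δ·S=0.0000
Node (1,1) S=127.8900: V=(p*·60.3583+(1−p*)·0.0000)/1.04=23.3759; Δ=(60.3583−0.0000)/(187.9983−95.9175)=0.6555; B=V−Δ·S=-60.4550
Node (0,0) S=87.0000: V=(p*·23.3759+(1−p*)·0.0000)/1.04=9.0532; Δ=(23.3759−0.0000)/(127.8900−65.2500)=0.3732; B=V−Δ·S=-23.4134
Self-financing check: at every node Δ·S+B equals the discounted successor values.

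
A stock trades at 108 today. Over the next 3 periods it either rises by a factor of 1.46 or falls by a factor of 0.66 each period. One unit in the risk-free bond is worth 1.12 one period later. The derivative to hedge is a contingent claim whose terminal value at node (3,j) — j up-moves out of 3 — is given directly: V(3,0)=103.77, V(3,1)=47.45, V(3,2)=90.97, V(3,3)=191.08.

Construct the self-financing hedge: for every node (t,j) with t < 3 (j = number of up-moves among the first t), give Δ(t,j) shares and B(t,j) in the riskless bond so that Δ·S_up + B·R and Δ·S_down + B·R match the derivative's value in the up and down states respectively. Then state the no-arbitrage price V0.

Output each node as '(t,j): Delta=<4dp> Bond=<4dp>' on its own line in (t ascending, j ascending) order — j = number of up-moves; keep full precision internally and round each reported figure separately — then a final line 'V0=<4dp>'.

Since d<R<u, set p* = (R−d)/(u−d) = 0.5750; price each node as the discounted p*-expectation of its children.
Terminal values V(3,·): V(3,0)=103.7700, V(3,1)=47.4500, V(3,2)=90.9700, V(3,3)=191.0800
  t=2,j=0: stock 47.0448 → up 68.6854 (V=47.4500), down 31.0496 (V=103.7700). Price 63.7375; hedge Δ=-1.4964, bond B=134.1375.
  t=2,j=1: stock 104.0688 → up 151.9404 (V=90.9700), down 68.6854 (V=47.4500). Price 64.7089; hedge Δ=0.5227, bond B=10.3089.
  t=2,j=2: stock 230.2128 → up 336.1107 (V=191.0800), down 151.9404 (V=90.9700). Price 132.6190; hedge Δ=0.5436, bond B=7.4815.
  t=1,j=0: stock 71.2800 → up 104.0688 (V=64.7089), down 47.0448 (V=63.7375). Price 57.4072; hedge Δ=0.0170, bond B=56.1929.
  t=1,j=1: stock 157.6800 → up 230.2128 (V=132.6190), down 104.0688 (V=64.7089). Price 92.6404; hedge Δ=0.5384, bond B=7.7528.
  t=0,j=0: stock 108.0000 → up 157.6800 (V=92.6404), down 71.2800 (V=57.4072). Price 69.3449; hedge Δ=0.4078, bond B=25.3034.
Self-financing check: at every node Δ·S+B equals the discounted successor values.

(0,0): Delta=0.4078 Bond=25.3034
(1,0): Delta=0.0170 Bond=56.1929
(1,1): Delta=0.5384 Bond=7.7528
(2,0): Delta=-1.4964 Bond=134.1375
(2,1): Delta=0.5227 Bond=10.3089
(2,2): Delta=0.5436 Bond=7.4815
V0=69.3449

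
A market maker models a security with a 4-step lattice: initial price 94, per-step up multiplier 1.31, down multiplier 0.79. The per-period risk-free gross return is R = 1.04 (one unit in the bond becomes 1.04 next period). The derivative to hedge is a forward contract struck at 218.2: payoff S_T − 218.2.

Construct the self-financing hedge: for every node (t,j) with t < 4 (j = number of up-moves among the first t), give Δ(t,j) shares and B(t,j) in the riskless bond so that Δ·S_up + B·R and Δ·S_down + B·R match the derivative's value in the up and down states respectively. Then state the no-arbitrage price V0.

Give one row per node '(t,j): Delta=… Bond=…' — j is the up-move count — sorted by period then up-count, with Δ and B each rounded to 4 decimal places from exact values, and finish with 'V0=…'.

The replicating-portfolio and risk-neutral prices coincide; use p* = (1.04−0.79)/(1.31−0.79) = 0.4808 for the latter.
Payoff layer (t=4): V(4,0)=-181.5869, V(4,1)=-157.4872, V(4,2)=-117.5243, V(4,3)=-51.2568, V(4,4)=58.6299
  t=3,j=0: stock 46.3457 → up 60.7128 (V=-157.4872), down 36.6131 (V=-181.5869). Price -163.4620; hedge Δ=1.0000, bond B=-209.8077.
  t=3,j=1: stock 76.8517 → up 100.6757 (V=-117.5243), down 60.7128 (V=-157.4872). Price -132.9560; hedge Δ=1.0000, bond B=-209.8077.
  t=3,j=2: stock 127.4376 → up 166.9432 (V=-51.2568), down 100.6757 (V=-117.5243). Price -82.3701; hedge Δ=1.0000, bond B=-209.8077.
  t=3,j=3: stock 211.3206 → up 276.8299 (V=58.6299), down 166.9432 (V=-51.2568). Price 1.5129; hedge Δ=1.0000, bond B=-209.8077.
  t=2,j=0: stock 58.6654 → up 76.8517 (V=-132.9560), down 46.3457 (V=-163.4620). Price -143.0728; hedge Δ=1.0000, bond B=-201.7382.
  t=2,j=1: stock 97.2806 → up 127.4376 (V=-82.3701), down 76.8517 (V=-132.9560). Price -104.4576; hedge Δ=1.0000, bond B=-201.7382.
  t=2,j=2: stock 161.3134 → up 211.3206 (V=1.5129), down 127.4376 (V=-82.3701). Price -40.4248; hedge Δ=1.0000, bond B=-201.7382.
  t=1,j=0: stock 74.2600 → up 97.2806 (V=-104.4576), down 58.6654 (V=-143.0728). Price -119.7190; hedge Δ=1.0000, bond B=-193.9790.
  t=1,j=1: stock 123.1400 → up 161.3134 (V=-40.4248), down 97.2806 (V=-104.4576). Price -70.8390; hedge Δ=1.0000, bond B=-193.9790.
  t=0,j=0: stock 94.0000 → up 123.1400 (V=-70.8390), down 74.2600 (V=-119.7190). Price -92.5183; hedge Δ=1.0000, bond B=-186.5183.
The time-0 hedge costs -92.5183, which is the no-arbitrage price.

(0,0): Delta=1.0000 Bond=-186.5183
(1,0): Delta=1.0000 Bond=-193.9790
(1,1): Delta=1.0000 Bond=-193.9790
(2,0): Delta=1.0000 Bond=-201.7382
(2,1): Delta=1.0000 Bond=-201.7382
(2,2): Delta=1.0000 Bond=-201.7382
(3,0): Delta=1.0000 Bond=-209.8077
(3,1): Delta=1.0000 Bond=-209.8077
(3,2): Delta=1.0000 Bond=-209.8077
(3,3): Delta=1.0000 Bond=-209.8077
V0=-92.5183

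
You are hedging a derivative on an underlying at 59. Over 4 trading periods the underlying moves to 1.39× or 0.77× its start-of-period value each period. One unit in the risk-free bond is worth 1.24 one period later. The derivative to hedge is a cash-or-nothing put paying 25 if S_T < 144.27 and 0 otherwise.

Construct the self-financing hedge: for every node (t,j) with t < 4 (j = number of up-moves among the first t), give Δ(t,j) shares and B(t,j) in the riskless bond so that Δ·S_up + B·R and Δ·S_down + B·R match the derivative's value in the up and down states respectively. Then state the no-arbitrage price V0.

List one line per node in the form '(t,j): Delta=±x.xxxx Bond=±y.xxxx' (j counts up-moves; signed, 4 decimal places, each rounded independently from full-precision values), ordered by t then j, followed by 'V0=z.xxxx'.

No-arbitrage ⇒ martingale measure with p* = (R−d)/(u−d) = 0.7581.
Terminal payoffs: V(4,0)=25.0000, V(4,1)=25.0000, V(4,2)=25.0000, V(4,3)=25.0000, V(4,4)=0.0000
(3,0): S=26.9354. Δ = (V_up−V_dn)/(S_up−S_dn) = (25.0000−25.0000)/(37.4403−20.7403) = 0.0000. V = [p*·25.0000 + (1−p*)·25.0000]/1.24 = 20.1613. B = V − Δ·S = 20.1613.
(3,1): S=48.6237. Δ = (V_up−V_dn)/(S_up−S_dn) = (25.0000−25.0000)/(67.5870−37.4403) = 0.0000. V = [p*·25.0000 + (1−p*)·25.0000]/1.24 = 20.1613. B = V − Δ·S = 20.1613.
(3,2): S=87.7753. Δ = (V_up−V_dn)/(S_up−S_dn) = (25.0000−25.0000)/(122.0077−67.5870) = 0.0000. V = [p*·25.0000 + (1−p*)·25.0000]/1.24 = 20.1613. B = V − Δ·S = 20.1613.
(3,3): S=158.4515. Δ = (V_up−V_dn)/(S_up−S_dn) = (0.0000−25.0000)/(220.2476−122.0077) = -0.2545. V = [p*·0.0000 + (1−p*)·25.0000]/1.24 = 4.8777. B = V − Δ·S = 45.2003.
(2,0): S=34.9811. Δ = (V_up−V_dn)/(S_up−S_dn) = (20.1613−20.1613)/(48.6237−26.9354) = 0.0000. V = [p*·20.1613 + (1−p*)·20.1613]/1.24 = 16.2591. B = V − Δ·S = 16.2591.
(2,1): S=63.1477. Δ = (V_up−V_dn)/(S_up−S_dn) = (20.1613−20.1613)/(87.7753−48.6237) = 0.0000. V = [p*·20.1613 + (1−p*)·20.1613]/1.24 = 16.2591. B = V − Δ·S = 16.2591.
(2,2): S=113.9939. Δ = (V_up−V_dn)/(S_up−S_dn) = (4.8777−20.1613)/(158.4515−87.7753) = -0.2162. V = [p*·4.8777 + (1−p*)·20.1613]/1.24 = 6.9156. B = V − Δ·S = 31.5665.
(1,0): S=45.4300. Δ = (V_up−V_dn)/(S_up−S_dn) = (16.2591−16.2591)/(63.1477−34.9811) = 0.0000. V = [p*·16.2591 + (1−p*)·16.2591]/1.24 = 13.1122. B = V − Δ·S = 13.1122.
(1,1): S=82.0100. Δ = (V_up−V_dn)/(S_up−S_dn) = (6.9156−16.2591)/(113.9939−63.1477) = -0.1838. V = [p*·6.9156 + (1−p*)·16.2591]/1.24 = 7.4001. B = V − Δ·S = 22.4703.
(0,0): S=59.0000. Δ = (V_up−V_dn)/(S_up−S_dn) = (7.4001−13.1122)/(82.0100−45.4300) = -0.1562. V = [p*·7.4001 + (1−p*)·13.1122]/1.24 = 7.0823. B = V − Δ·S = 16.2953.
Self-financing check: at every node Δ·S+B equals the discounted successor values.

(0,0): Delta=-0.1562 Bond=16.2953
(1,0): Delta=0.0000 Bond=13.1122
(1,1): Delta=-0.1838 Bond=22.4703
(2,0): Delta=0.0000 Bond=16.2591
(2,1): Delta=0.0000 Bond=16.2591
(2,2): Delta=-0.2162 Bond=31.5665
(3,0): Delta=0.0000 Bond=20.1613
(3,1): Delta=0.0000 Bond=20.1613
(3,2): Delta=0.0000 Bond=20.1613
(3,3): Delta=-0.2545 Bond=45.2003
V0=7.0823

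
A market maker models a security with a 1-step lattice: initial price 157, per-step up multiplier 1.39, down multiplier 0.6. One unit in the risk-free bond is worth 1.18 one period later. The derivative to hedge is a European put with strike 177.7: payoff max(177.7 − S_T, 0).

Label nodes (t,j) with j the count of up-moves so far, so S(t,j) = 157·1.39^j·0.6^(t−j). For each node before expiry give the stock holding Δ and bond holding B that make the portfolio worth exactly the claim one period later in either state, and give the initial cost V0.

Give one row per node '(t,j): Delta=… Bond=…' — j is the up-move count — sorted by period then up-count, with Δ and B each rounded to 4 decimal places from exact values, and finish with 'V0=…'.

The replicating-portfolio and risk-neutral prices coincide; use p* = (1.18−0.6)/(1.39−0.6) = 0.7342 for the latter.
Payoff layer (t=1): V(1,0)=83.5000, V(1,1)=0.0000
Node (0,0) S=157.0000: V=(p*·0.0000+(1−p*)·83.5000)/1.18=18.8103; Δ=(0.0000−83.5000)/(218.2300−94.2000)=-0.6732; B=V−Δ·S=124.5065
Check: Δ(0,0)·S0 + B(0,0) = 18.8103 = V0.

(0,0): Delta=-0.6732 Bond=124.5065
V0=18.8103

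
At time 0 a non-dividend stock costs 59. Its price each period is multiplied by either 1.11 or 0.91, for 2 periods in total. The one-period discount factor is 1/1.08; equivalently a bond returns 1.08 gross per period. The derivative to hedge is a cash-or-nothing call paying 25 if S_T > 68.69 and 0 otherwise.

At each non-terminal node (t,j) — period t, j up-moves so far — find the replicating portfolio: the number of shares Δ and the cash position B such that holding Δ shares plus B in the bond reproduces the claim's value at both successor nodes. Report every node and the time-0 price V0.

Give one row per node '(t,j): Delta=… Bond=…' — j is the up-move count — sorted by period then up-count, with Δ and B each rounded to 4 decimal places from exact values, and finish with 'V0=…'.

No-arbitrage ⇒ martingale measure with p* = (R−d)/(u−d) = 0.8500.
Terminal payoffs: V(2,0)=0.0000, V(2,1)=0.0000, V(2,2)=25.0000
Node (1,0) S=53.6900: V=(p*·0.0000+(1−p*)·0.0000)/1.08=0.0000; Δ=(0.0000−0.0000)/(59.5959−48.8579)=0.0000; B=V−Δ·S=0.0000
Node (1,1) S=65.4900: V=(p*·25.0000+(1−p*)·0.0000)/1.08=19.6759; Δ=(25.0000−0.0000)/(72.6939−59.5959)=1.9087; B=V−Δ·S=-105.3241
Node (0,0) S=59.0000: V=(p*·19.6759+(1−p*)·0.0000)/1.08=15.4857; Δ=(19.6759−0.0000)/(65.4900−53.6900)=1.6675; B=V−Δ·S=-82.8939
Root portfolio cost Δ·59+B reproduces V0=15.4857.

(0,0): Delta=1.6675 Bond=-82.8939
(1,0): Delta=0.0000 Bond=0.0000
(1,1): Delta=1.9087 Bond=-105.3241
V0=15.4857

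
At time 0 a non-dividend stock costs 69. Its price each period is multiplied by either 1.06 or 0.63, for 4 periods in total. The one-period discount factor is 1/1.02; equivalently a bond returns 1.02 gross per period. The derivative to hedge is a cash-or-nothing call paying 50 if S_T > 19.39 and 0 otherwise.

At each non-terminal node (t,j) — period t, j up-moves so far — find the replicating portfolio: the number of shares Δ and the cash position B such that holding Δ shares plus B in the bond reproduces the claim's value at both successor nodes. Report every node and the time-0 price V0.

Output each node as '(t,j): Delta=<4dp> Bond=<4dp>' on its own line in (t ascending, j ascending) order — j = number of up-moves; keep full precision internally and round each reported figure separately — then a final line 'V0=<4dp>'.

(0,0): Delta=0.0374 Bond=43.4740
(1,0): Delta=0.4338 Bond=27.1098
(1,1): Delta=0.0132 Bond=46.1111
(2,0): Delta=3.7754 Bond=-63.8613
(2,1): Delta=0.2301 Bond=37.0380
(2,2): Delta=0.0000 Bond=48.0584
(3,0): Delta=0.0000 Bond=0.0000
(3,1): Delta=4.0056 Bond=-71.8194
(3,2): Delta=0.0000 Bond=49.0196
(3,3): Delta=0.0000 Bond=49.0196
V0=46.0539

The replicating-portfolio and risk-neutral prices coincide; use p* = (1.02−0.63)/(1.06−0.63) = 0.9070 for the latter.
Payoff layer (t=4): V(4,0)=0.0000, V(4,1)=0.0000, V(4,2)=50.0000, V(4,3)=50.0000, V(4,4)=50.0000
(3,0): S=17.2532. Δ = (V_up−V_dn)/(S_up−S_dn) = (0.0000−0.0000)/(18.2884−10.8695) = 0.0000. V = [p*·0.0000 + (1−p*)·0.0000]/1.02 = 0.0000. B = V − Δ·S = 0.0000.
(3,1): S=29.0293. Δ = (V_up−V_dn)/(S_up−S_dn) = (50.0000−0.0000)/(30.7710−18.2884) = 4.0056. V = [p*·50.0000 + (1−p*)·0.0000]/1.02 = 44.4596. B = V − Δ·S = -71.8194.
(3,2): S=48.8429. Δ = (V_up−V_dn)/(S_up−S_dn) = (50.0000−50.0000)/(51.7735−30.7710) = 0.0000. V = [p*·50.0000 + (1−p*)·50.0000]/1.02 = 49.0196. B = V − Δ·S = 49.0196.
(3,3): S=82.1801. Δ = (V_up−V_dn)/(S_up−S_dn) = (50.0000−50.0000)/(87.1109−51.7735) = 0.0000. V = [p*·50.0000 + (1−p*)·50.0000]/1.02 = 49.0196. B = V − Δ·S = 49.0196.
(2,0): S=27.3861. Δ = (V_up−V_dn)/(S_up−S_dn) = (44.4596−0.0000)/(29.0293−17.2532) = 3.7754. V = [p*·44.4596 + (1−p*)·0.0000]/1.02 = 39.5332. B = V − Δ·S = -63.8613.
(2,1): S=46.0782. Δ = (V_up−V_dn)/(S_up−S_dn) = (49.0196−44.4596)/(48.8429−29.0293) = 0.2301. V = [p*·49.0196 + (1−p*)·44.4596]/1.02 = 47.6426. B = V − Δ·S = 37.0380.
(2,2): S=77.5284. Δ = (V_up−V_dn)/(S_up−S_dn) = (49.0196−49.0196)/(82.1801−48.8429) = 0.0000. V = [p*·49.0196 + (1−p*)·49.0196]/1.02 = 48.0584. B = V − Δ·S = 48.0584.
(1,0): S=43.4700. Δ = (V_up−V_dn)/(S_up−S_dn) = (47.6426−39.5332)/(46.0782−27.3861) = 0.4338. V = [p*·47.6426 + (1−p*)·39.5332]/1.02 = 45.9688. B = V − Δ·S = 27.1098.
(1,1): S=73.1400. Δ = (V_up−V_dn)/(S_up−S_dn) = (48.0584−47.6426)/(77.5284−46.0782) = 0.0132. V = [p*·48.0584 + (1−p*)·47.6426]/1.02 = 47.0782. B = V − Δ·S = 46.1111.
(0,0): S=69.0000. Δ = (V_up−V_dn)/(S_up−S_dn) = (47.0782−45.9688)/(73.1400−43.4700) = 0.0374. V = [p*·47.0782 + (1−p*)·45.9688]/1.02 = 46.0539. B = V − Δ·S = 43.4740.
Check: Δ(0,0)·S0 + B(0,0) = 46.0539 = V0.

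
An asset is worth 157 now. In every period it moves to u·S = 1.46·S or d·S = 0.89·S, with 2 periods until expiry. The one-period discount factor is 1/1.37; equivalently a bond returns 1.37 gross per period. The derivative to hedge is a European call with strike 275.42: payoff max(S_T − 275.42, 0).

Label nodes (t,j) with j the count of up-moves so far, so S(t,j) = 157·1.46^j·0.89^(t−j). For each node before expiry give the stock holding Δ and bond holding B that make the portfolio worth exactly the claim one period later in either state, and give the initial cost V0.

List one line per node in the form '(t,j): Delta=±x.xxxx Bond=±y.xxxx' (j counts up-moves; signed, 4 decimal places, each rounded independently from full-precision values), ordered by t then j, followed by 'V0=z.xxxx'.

Since d<R<u, set p* = (R−d)/(u−d) = 0.8421; price each node as the discounted p*-expectation of its children.
Terminal values V(2,·): V(2,0)=0.0000, V(2,1)=0.0000, V(2,2)=59.2412
  t=1,j=0: stock 139.7300 → up 204.0058 (V=0.0000), down 124.3597 (V=0.0000). Price 0.0000; hedge Δ=0.0000, bond B=0.0000.
  t=1,j=1: stock 229.2200 → up 334.6612 (V=59.2412), down 204.0058 (V=0.0000). Price 36.4141; hedge Δ=0.4534, bond B=-67.5178.
  t=0,j=0: stock 157.0000 → up 229.2200 (V=36.4141), down 139.7300 (V=0.0000). Price 22.3829; hedge Δ=0.4069, bond B=-41.5015.
Self-financing check: at every node Δ·S+B equals the discounted successor values.

(0,0): Delta=0.4069 Bond=-41.5015
(1,0): Delta=0.0000 Bond=0.0000
(1,1): Delta=0.4534 Bond=-67.5178
V0=22.3829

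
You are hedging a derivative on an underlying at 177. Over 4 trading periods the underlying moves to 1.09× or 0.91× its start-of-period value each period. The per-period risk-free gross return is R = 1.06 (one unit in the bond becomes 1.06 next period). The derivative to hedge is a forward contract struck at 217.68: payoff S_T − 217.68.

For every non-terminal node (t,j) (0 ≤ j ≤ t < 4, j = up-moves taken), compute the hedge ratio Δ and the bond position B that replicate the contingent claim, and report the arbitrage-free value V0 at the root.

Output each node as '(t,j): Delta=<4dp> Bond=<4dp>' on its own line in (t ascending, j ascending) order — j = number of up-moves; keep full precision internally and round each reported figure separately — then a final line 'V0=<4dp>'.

The replicating-portfolio and risk-neutral prices coincide; use p* = (1.06−0.91)/(1.09−0.91) = 0.8333 for the latter.
At expiry t=4: V(4,0)=-96.3023, V(4,1)=-72.2935, V(4,2)=-43.5358, V(4,3)=-9.0897, V(4,4)=32.1699
(3,0): S=133.3821. Δ = (V_up−V_dn)/(S_up−S_dn) = (-72.2935−-96.3023)/(145.3865−121.3777) = 1.0000. V = [p*·-72.2935 + (1−p*)·-96.3023]/1.06 = -71.9764. B = V − Δ·S = -205.3585.
(3,1): S=159.7653. Δ = (V_up−V_dn)/(S_up−S_dn) = (-43.5358−-72.2935)/(174.1442−145.3865) = 1.0000. V = [p*·-43.5358 + (1−p*)·-72.2935]/1.06 = -45.5932. B = V − Δ·S = -205.3585.
(3,2): S=191.3673. Δ = (V_up−V_dn)/(S_up−S_dn) = (-9.0897−-43.5358)/(208.5903−174.1442) = 1.0000. V = [p*·-9.0897 + (1−p*)·-43.5358]/1.06 = -13.9912. B = V − Δ·S = -205.3585.
(3,3): S=229.2201. Δ = (V_up−V_dn)/(S_up−S_dn) = (32.1699−-9.0897)/(249.8499−208.5903) = 1.0000. V = [p*·32.1699 + (1−p*)·-9.0897]/1.06 = 23.8616. B = V − Δ·S = -205.3585.
(2,0): S=146.5737. Δ = (V_up−V_dn)/(S_up−S_dn) = (-45.5932−-71.9764)/(159.7653−133.3821) = 1.0000. V = [p*·-45.5932 + (1−p*)·-71.9764]/1.06 = -47.1607. B = V − Δ·S = -193.7344.
(2,1): S=175.5663. Δ = (V_up−V_dn)/(S_up−S_dn) = (-13.9912−-45.5932)/(191.3673−159.7653) = 1.0000. V = [p*·-13.9912 + (1−p*)·-45.5932]/1.06 = -18.1681. B = V − Δ·S = -193.7344.
(2,2): S=210.2937. Δ = (V_up−V_dn)/(S_up−S_dn) = (23.8616−-13.9912)/(229.2201−191.3673) = 1.0000. V = [p*·23.8616 + (1−p*)·-13.9912]/1.06 = 16.5593. B = V − Δ·S = -193.7344.
(1,0): S=161.0700. Δ = (V_up−V_dn)/(S_up−S_dn) = (-18.1681−-47.1607)/(175.5663−146.5737) = 1.0000. V = [p*·-18.1681 + (1−p*)·-47.1607]/1.06 = -21.6983. B = V − Δ·S = -182.7683.
(1,1): S=192.9300. Δ = (V_up−V_dn)/(S_up−S_dn) = (16.5593−-18.1681)/(210.2937−175.5663) = 1.0000. V = [p*·16.5593 + (1−p*)·-18.1681]/1.06 = 10.1617. B = V − Δ·S = -182.7683.
(0,0): S=177.0000. Δ = (V_up−V_dn)/(S_up−S_dn) = (10.1617−-21.6983)/(192.9300−161.0700) = 1.0000. V = [p*·10.1617 + (1−p*)·-21.6983]/1.06 = 4.5771. B = V − Δ·S = -172.4229.
The time-0 hedge costs 4.5771, which is the no-arbitrage price.

(0,0): Delta=1.0000 Bond=-172.4229
(1,0): Delta=1.0000 Bond=-182.7683
(1,1): Delta=1.0000 Bond=-182.7683
(2,0): Delta=1.0000 Bond=-193.7344
(2,1): Delta=1.0000 Bond=-193.7344
(2,2): Delta=1.0000 Bond=-193.7344
(3,0): Delta=1.0000 Bond=-205.3585
(3,1): Delta=1.0000 Bond=-205.3585
(3,2): Delta=1.0000 Bond=-205.3585
(3,3): Delta=1.0000 Bond=-205.3585
V0=4.5771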